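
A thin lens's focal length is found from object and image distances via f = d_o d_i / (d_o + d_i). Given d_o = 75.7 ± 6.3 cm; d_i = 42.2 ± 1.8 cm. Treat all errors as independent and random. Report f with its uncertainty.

∂f/∂d_o = (d_i/(d_o+d_i))² = 0.128;  ∂f/∂d_i = (d_o/(d_o+d_i))² = 0.412
δf = √((∂f/∂d_o · δd_o)² + (∂f/∂d_i · δd_i)²) = √(0.651 + 0.551) = 1.10 cm
f = 27.1 cm.

27.1 ± 1.10 cm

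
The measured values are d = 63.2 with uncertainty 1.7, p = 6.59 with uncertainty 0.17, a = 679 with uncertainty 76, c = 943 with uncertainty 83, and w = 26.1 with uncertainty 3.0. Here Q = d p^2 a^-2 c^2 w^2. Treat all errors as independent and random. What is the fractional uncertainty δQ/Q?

Q is a product of powers, so relative uncertainties combine in quadrature:
  (1·δd/d)² = (1×0.0269)² = 0.000724;  (2·δp/p)² = (2×0.0258)² = 0.00266;  (-2·δa/a)² = (-2×0.112)² = 0.0501;  (2·δc/c)² = (2×0.0880)² = 0.0310;  (2·δw/w)² = (2×0.115)² = 0.0528
δQ/Q = √(0.137) = 0.371

0.371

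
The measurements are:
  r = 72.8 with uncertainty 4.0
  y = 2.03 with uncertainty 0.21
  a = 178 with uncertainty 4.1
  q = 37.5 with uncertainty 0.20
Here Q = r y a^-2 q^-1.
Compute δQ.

1.57e-05

Each factor contributes (exponent × relative error)² to (δQ/Q)²:
  (1·δr/r)² = (1×0.0549)² = 0.00302;  (1·δy/y)² = (1×0.103)² = 0.0107;  (-2·δa/a)² = (-2×0.0230)² = 0.00212;  (-1·δq/q)² = (-1×0.00533)² = 2.84e-05
δQ/Q = √(0.0159) = 0.126
Q = 0.000124, so δQ = 0.126 × 0.000124 = 1.57e-05.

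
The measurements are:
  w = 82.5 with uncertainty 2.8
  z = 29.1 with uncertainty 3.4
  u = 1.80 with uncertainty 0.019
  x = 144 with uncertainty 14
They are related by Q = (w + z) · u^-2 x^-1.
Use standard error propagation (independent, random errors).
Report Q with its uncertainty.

0.239 ± 0.0256

Let h = w + z = 112. δh = √(δw² + δz²) = √(7.84 + 11.6) = 4.40, so δh/h = 0.0395.
Q is then a monomial in h, u, x:
δQ/Q = √((δh/h)² + (-2·δu/u)² + (-1·δx/x)²) = √(0.00156 + 0.000446 + 0.00945) = 0.107
Q = 0.239, so δQ = 0.107 × 0.239 = 0.0256.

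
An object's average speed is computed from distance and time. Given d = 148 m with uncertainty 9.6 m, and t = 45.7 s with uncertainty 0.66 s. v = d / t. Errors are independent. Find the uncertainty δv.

0.215 m/s

Each factor contributes (exponent × relative error)² to (δv/v)²:
  (1·δd/d)² = (1×0.0649)² = 0.00421;  (-1·δt/t)² = (-1×0.0144)² = 0.000209
δv/v = √(0.00442) = 0.0665
v = 3.24 m/s, so δv = 0.0665 × 3.24 = 0.215 m/s.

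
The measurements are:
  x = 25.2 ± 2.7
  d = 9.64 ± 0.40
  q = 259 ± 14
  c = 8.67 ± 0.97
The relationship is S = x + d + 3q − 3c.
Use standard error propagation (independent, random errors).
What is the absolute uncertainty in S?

For a sum/difference, combine absolute errors in quadrature:
  (δx)² = 7.29;  (δd)² = 0.160;  (3·δq)² = 1760;  (3·δc)² = 8.47
δS = √(1780) = 42.2

42.2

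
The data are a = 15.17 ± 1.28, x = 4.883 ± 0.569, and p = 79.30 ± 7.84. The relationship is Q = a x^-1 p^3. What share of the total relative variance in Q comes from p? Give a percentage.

(δQ/Q)² = (1·δa/a)² + (-1·δx/x)² + (3·δp/p)²
  a term: (1×0.0844)² = 0.00712
  x term: (-1×0.117)² = 0.0136
  p term: (3×0.0989)² = 0.0880
Total = 0.109. Share from p = 0.0880/0.109 = 0.810.

81.0%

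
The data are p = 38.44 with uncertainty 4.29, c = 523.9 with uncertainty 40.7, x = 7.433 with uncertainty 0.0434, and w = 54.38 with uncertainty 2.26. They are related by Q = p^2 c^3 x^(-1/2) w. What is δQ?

Each factor contributes (exponent × relative error)² to (δQ/Q)²:
  (2·δp/p)² = (2×0.112)² = 0.0498;  (3·δc/c)² = (3×0.0777)² = 0.0543;  (−½·δx/x)² = (-0.5×0.00584)² = 8.52e-06;  (1·δw/w)² = (1×0.0416)² = 0.00173
δQ/Q = √(0.106) = 0.325
Q = 4.238e+12, so δQ = 0.325 × 4.238e+12 = 1.38e+12.

1.38e+12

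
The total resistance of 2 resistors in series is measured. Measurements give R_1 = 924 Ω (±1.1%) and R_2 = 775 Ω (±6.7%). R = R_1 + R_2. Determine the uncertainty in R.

52.9 Ω

R is a linear combination, so absolute uncertainties add in quadrature:
  (δR_1)² = 103;  (δR_2)² = 2700
δR = √(2800) = 52.9 Ω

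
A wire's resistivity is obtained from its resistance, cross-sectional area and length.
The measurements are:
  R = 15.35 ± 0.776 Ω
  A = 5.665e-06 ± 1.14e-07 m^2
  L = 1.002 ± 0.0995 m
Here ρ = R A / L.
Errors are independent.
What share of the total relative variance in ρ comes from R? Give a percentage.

(δρ/ρ)² = (1·δR/R)² + (1·δA/A)² + (-1·δL/L)²
  R term: (1×0.0506)² = 0.00256
  A term: (1×0.0201)² = 0.000405
  L term: (-1×0.0993)² = 0.00986
Total = 0.0128. Share from R = 0.00256/0.0128 = 0.199.

19.9%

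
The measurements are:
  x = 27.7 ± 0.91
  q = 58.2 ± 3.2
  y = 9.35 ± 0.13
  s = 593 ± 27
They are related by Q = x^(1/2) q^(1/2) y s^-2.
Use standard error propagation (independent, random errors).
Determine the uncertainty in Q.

0.000104

Since Q is a product/quotient, work with relative uncertainties:
  (½·δx/x)² = (0.5×0.0329)² = 0.000270;  (½·δq/q)² = (0.5×0.0550)² = 0.000756;  (1·δy/y)² = (1×0.0139)² = 0.000193;  (-2·δs/s)² = (-2×0.0455)² = 0.00829
δQ/Q = √(0.00951) = 0.0975
Q = 0.00107, so δQ = 0.0975 × 0.00107 = 0.000104.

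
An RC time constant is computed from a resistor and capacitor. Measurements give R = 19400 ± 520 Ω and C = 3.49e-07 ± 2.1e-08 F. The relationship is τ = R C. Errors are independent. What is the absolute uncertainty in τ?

τ is a product of powers, so relative uncertainties combine in quadrature:
  (1·δR/R)² = (1×0.0268)² = 0.000718;  (1·δC/C)² = (1×0.0602)² = 0.00362
δτ/τ = √(0.00434) = 0.0659
τ = 0.00677 s, so δτ = 0.0659 × 0.00677 = 0.000446 s.

0.000446 s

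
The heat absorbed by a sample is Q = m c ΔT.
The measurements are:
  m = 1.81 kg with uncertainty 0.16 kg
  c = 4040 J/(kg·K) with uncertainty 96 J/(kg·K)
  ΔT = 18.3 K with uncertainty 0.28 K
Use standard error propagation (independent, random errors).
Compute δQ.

12400 J

For a monomial Q ∝ m, c, ΔT, fractional errors add in quadrature:
  (1·δm/m)² = (1×0.0884)² = 0.00781;  (1·δc/c)² = (1×0.0238)² = 0.000565;  (1·δΔT/ΔT)² = (1×0.0153)² = 0.000234
δQ/Q = √(0.00861) = 0.0928
Q = 1.34e+05 J, so δQ = 0.0928 × 1.34e+05 = 12400 J.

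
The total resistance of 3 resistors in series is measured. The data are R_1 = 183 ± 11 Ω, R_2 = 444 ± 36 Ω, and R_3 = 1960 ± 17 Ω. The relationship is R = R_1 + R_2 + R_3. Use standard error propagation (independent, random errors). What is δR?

41.3 Ω

Absolute uncertainties add in quadrature for a linear combination:
  (δR_1)² = 121;  (δR_2)² = 1300;  (δR_3)² = 289
δR = √(1710) = 41.3 Ω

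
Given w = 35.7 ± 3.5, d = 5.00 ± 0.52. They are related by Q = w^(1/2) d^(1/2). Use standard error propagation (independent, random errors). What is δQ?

Products/powers → add relative errors in quadrature, weighted by exponent:
  (½·δw/w)² = (0.5×0.0980)² = 0.00240;  (½·δd/d)² = (0.5×0.104)² = 0.00270
δQ/Q = √(0.00511) = 0.0715
Q = 13.4, so δQ = 0.0715 × 13.4 = 0.955.

0.955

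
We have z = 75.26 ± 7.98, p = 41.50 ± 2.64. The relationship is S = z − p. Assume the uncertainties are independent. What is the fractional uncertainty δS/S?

0.249

Absolute uncertainties add in quadrature for a linear combination:
  (δz)² = 63.7;  (δp)² = 6.97
δS = √(70.7) = 8.41
S = 33.76, so δS/S = 8.41/33.76 = 0.249.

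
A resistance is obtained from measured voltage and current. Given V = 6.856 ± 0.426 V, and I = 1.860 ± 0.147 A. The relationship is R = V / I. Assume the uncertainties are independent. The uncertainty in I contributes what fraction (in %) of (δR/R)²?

61.8%

(δR/R)² = (1·δV/V)² + (-1·δI/I)²
  V term: (1×0.0621)² = 0.00386
  I term: (-1×0.0790)² = 0.00625
Total = 0.0101. Share from I = 0.00625/0.0101 = 0.618.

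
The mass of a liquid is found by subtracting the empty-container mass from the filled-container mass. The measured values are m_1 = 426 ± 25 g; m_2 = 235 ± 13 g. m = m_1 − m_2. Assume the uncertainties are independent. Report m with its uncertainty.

191 ± 28.2 g

m is a linear combination, so absolute uncertainties add in quadrature:
  (δm_1)² = 625;  (δm_2)² = 169
δm = √(794) = 28.2 g
m = 191 g.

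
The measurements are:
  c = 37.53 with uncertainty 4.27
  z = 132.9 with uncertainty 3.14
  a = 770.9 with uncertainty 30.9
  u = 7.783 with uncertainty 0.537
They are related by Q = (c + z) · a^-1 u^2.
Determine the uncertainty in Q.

Let w = c + z = 170.4. δw = √(δc² + δz²) = √(18.2 + 9.86) = 5.30, so δw/w = 0.0311.
Q is then a monomial in w, a, u:
δQ/Q = √((δw/w)² + (-1·δa/a)² + (2·δu/u)²) = √(0.000967 + 0.00161 + 0.0190) = 0.147
Q = 13.39, so δQ = 0.147 × 13.39 = 1.97.

1.97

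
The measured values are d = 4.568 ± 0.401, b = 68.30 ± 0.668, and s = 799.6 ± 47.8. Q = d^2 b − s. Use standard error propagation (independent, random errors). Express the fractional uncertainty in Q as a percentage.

Let p = d^2·b = 1425. δp/p = √((2·δd/d)² + (1·δb/b)²) = √(0.0308 + 9.57e-05) = 0.176, so δp = 251.
Q = p − s: δQ = √(δp² + δs²) = √(62800 + 2280) = 255
Q = 625.6, so δQ/Q = 255/625.6 = 0.408.

40.8%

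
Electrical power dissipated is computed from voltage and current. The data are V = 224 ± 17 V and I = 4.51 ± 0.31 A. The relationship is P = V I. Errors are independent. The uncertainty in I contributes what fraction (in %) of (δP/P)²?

(δP/P)² = (1·δV/V)² + (1·δI/I)²
  V term: (1×0.0759)² = 0.00576
  I term: (1×0.0687)² = 0.00472
Total = 0.0105. Share from I = 0.00472/0.0105 = 0.451.

45.1%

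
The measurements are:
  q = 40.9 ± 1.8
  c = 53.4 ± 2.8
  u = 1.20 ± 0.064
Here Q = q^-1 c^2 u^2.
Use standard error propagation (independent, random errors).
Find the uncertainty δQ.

15.7

Relative error in a monomial: (δQ/Q)² = Σ (nᵢ · δxᵢ/xᵢ)².
  (-1·δq/q)² = (-1×0.0440)² = 0.00194;  (2·δc/c)² = (2×0.0524)² = 0.0110;  (2·δu/u)² = (2×0.0533)² = 0.0114
δQ/Q = √(0.0243) = 0.156
Q = 100, so δQ = 0.156 × 100 = 15.7.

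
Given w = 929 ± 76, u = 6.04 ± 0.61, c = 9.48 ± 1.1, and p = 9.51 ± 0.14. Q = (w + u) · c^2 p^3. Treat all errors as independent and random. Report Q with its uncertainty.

(7.23 ± 1.81) × 10^7

Let h = w + u = 935. δh = √(δw² + δu²) = √(5780 + 0.372) = 76.0, so δh/h = 0.0813.
Q is then a monomial in h, c, p:
δQ/Q = √((δh/h)² + (2·δc/c)² + (3·δp/p)²) = √(0.00661 + 0.0539 + 0.00195) = 0.250
Q = 7.23e+07, so δQ = 0.250 × 7.23e+07 = 1.81e+07.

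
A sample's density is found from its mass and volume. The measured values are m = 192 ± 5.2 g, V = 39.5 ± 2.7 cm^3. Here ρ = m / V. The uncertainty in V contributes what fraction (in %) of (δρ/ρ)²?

86.4%

(δρ/ρ)² = (1·δm/m)² + (-1·δV/V)²
  m term: (1×0.0271)² = 0.000734
  V term: (-1×0.0684)² = 0.00467
Total = 0.00541. Share from V = 0.00467/0.00541 = 0.864.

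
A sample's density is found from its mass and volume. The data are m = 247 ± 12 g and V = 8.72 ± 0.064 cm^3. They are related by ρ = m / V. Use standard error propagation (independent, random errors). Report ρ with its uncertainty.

28.3 ± 1.39 g/cm^3

Each factor contributes (exponent × relative error)² to (δρ/ρ)²:
  (1·δm/m)² = (1×0.0486)² = 0.00236;  (-1·δV/V)² = (-1×0.00734)² = 5.39e-05
δρ/ρ = √(0.00241) = 0.0491
ρ = 28.3 g/cm^3, so δρ = 0.0491 × 28.3 = 1.39 g/cm^3.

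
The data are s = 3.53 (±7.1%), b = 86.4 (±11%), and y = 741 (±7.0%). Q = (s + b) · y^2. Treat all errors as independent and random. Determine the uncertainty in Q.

Let u = s + b = 89.9. δu = √(δs² + δb²) = √(0.0628 + 90.3) = 9.51, so δu/u = 0.106.
Q is then a monomial in u, y:
δQ/Q = √((δu/u)² + (2·δy/y)²) = √(0.0112 + 0.0196) = 0.175
Q = 4.94e+07, so δQ = 0.175 × 4.94e+07 = 8.66e+06.

8.66e+06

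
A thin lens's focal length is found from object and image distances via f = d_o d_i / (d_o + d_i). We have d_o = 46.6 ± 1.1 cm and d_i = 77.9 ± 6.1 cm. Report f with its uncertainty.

∂f/∂d_o = (d_i/(d_o+d_i))² = 0.392;  ∂f/∂d_i = (d_o/(d_o+d_i))² = 0.140
δf = √((∂f/∂d_o · δd_o)² + (∂f/∂d_i · δd_i)²) = √(0.185 + 0.730) = 0.957 cm
f = 29.2 cm.

29.2 ± 0.957 cm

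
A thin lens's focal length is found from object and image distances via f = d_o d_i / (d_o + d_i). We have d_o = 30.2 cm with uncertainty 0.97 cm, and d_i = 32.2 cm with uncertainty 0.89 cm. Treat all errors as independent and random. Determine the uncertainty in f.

∂f/∂d_o = (d_i/(d_o+d_i))² = 0.266;  ∂f/∂d_i = (d_o/(d_o+d_i))² = 0.234
δf = √((∂f/∂d_o · δd_o)² + (∂f/∂d_i · δd_i)²) = √(0.0667 + 0.0435) = 0.332 cm

0.332 cm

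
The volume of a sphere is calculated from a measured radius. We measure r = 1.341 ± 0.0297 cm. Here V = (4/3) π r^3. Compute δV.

Each factor contributes (exponent × relative error)² to (δV/V)²:
  (3·δr/r)² = (3×0.0221)² = 0.00441
δV/V = √(0.00441) = 0.0664
V = 10.10 cm^3, so δV = 0.0664 × 10.10 = 0.671 cm^3.

0.671 cm^3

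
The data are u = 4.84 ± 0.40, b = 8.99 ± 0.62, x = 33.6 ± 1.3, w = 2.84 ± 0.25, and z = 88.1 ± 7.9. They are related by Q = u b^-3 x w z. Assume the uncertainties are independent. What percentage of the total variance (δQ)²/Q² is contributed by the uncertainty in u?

(δQ/Q)² = (1·δu/u)² + (-3·δb/b)² + (1·δx/x)² + (1·δw/w)² + (1·δz/z)²
  u term: (1×0.0826)² = 0.00683
  b term: (-3×0.0690)² = 0.0428
  x term: (1×0.0387)² = 0.00150
  w term: (1×0.0880)² = 0.00775
  z term: (1×0.0897)² = 0.00804
Total = 0.0669. Share from u = 0.00683/0.0669 = 0.102.

10.2%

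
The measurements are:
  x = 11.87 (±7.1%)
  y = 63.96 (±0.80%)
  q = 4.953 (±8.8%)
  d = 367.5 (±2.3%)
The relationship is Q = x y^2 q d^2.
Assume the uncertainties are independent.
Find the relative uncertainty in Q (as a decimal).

Since Q is a product/quotient, work with relative uncertainties:
  (1·δx/x)² = (1×0.0710)² = 0.00504;  (2·δy/y)² = (2×0.00800)² = 0.000256;  (1·δq/q)² = (1×0.0880)² = 0.00774;  (2·δd/d)² = (2×0.0230)² = 0.00212
δQ/Q = √(0.0152) = 0.123

0.123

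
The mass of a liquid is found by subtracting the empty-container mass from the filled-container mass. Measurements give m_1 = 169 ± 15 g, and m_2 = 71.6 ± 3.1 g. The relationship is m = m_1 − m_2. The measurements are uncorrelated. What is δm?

15.3 g

For a sum/difference, combine absolute errors in quadrature:
  (δm_1)² = 225;  (δm_2)² = 9.61
δm = √(235) = 15.3 g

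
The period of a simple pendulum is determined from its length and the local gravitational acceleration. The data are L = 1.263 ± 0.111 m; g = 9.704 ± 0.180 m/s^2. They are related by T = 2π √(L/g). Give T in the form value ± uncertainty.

2.267 ± 0.102 s

Relative error in a monomial: (δT/T)² = Σ (nᵢ · δxᵢ/xᵢ)².
  (½·δL/L)² = (0.5×0.0879)² = 0.00193;  (−½·δg/g)² = (-0.5×0.0185)² = 8.6e-05
δT/T = √(0.00202) = 0.0449
T = 2.267 s, so δT = 0.0449 × 2.267 = 0.102 s.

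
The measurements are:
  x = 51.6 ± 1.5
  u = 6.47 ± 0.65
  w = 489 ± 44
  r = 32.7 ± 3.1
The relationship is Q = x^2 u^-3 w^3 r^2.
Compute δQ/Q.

For a monomial Q ∝ x^2, u^-3, w^3, r^2, fractional errors add in quadrature:
  (2·δx/x)² = (2×0.0291)² = 0.00338;  (-3·δu/u)² = (-3×0.100)² = 0.0908;  (3·δw/w)² = (3×0.0900)² = 0.0729;  (2·δr/r)² = (2×0.0948)² = 0.0359
δQ/Q = √(0.203) = 0.451

0.451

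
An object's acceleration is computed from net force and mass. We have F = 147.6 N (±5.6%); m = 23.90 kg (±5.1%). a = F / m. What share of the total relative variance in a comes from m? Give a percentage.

(δa/a)² = (1·δF/F)² + (-1·δm/m)²
  F term: (1×0.0560)² = 0.00314
  m term: (-1×0.0510)² = 0.00260
Total = 0.00574. Share from m = 0.00260/0.00574 = 0.453.

45.3%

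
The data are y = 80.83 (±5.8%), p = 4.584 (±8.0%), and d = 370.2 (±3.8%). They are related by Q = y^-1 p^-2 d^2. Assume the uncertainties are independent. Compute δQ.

15.0

Since Q is a product/quotient, work with relative uncertainties:
  (-1·δy/y)² = (-1×0.0580)² = 0.00336;  (-2·δp/p)² = (-2×0.0800)² = 0.0256;  (2·δd/d)² = (2×0.0380)² = 0.00578
δQ/Q = √(0.0347) = 0.186
Q = 80.69, so δQ = 0.186 × 80.69 = 15.0.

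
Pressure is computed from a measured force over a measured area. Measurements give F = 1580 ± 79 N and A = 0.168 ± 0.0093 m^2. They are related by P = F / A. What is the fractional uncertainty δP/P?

P is a product of powers, so relative uncertainties combine in quadrature:
  (1·δF/F)² = (1×0.0500)² = 0.00250;  (-1·δA/A)² = (-1×0.0554)² = 0.00306
δP/P = √(0.00556) = 0.0746

0.0746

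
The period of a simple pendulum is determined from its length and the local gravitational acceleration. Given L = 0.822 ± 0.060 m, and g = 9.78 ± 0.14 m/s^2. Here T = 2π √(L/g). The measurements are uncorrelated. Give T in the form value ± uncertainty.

1.82 ± 0.0677 s

Each factor contributes (exponent × relative error)² to (δT/T)²:
  (½·δL/L)² = (0.5×0.0730)² = 0.00133;  (−½·δg/g)² = (-0.5×0.0143)² = 5.12e-05
δT/T = √(0.00138) = 0.0372
T = 1.82 s, so δT = 0.0372 × 1.82 = 0.0677 s.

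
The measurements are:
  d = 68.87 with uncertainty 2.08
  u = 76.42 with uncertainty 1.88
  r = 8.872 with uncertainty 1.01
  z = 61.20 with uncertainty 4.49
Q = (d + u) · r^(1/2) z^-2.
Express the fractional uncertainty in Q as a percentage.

15.9%

Let w = d + u = 145.3. δw = √(δd² + δu²) = √(4.33 + 3.53) = 2.80, so δw/w = 0.0193.
Q is then a monomial in w, r, z:
δQ/Q = √((δw/w)² + (½·δr/r)² + (-2·δz/z)²) = √(0.000372 + 0.00324 + 0.0215) = 0.159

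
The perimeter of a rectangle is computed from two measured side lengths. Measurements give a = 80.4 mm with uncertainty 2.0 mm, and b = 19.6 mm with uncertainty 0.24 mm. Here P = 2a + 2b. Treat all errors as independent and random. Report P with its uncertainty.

200 ± 4.03 mm

Absolute uncertainties add in quadrature for a linear combination:
  (2·δa)² = 16.0;  (2·δb)² = 0.230
δP = √(16.2) = 4.03 mm
P = 200 mm.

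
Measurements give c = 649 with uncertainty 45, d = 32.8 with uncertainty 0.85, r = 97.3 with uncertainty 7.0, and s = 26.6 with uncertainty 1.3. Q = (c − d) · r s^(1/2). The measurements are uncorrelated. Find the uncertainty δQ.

32600

Let u = c − d = 616. δu = √(δc² + δd²) = √(2020 + 0.722) = 45.0, so δu/u = 0.0730.
Q is then a monomial in u, r, s:
δQ/Q = √((δu/u)² + (1·δr/r)² + (½·δs/s)²) = √(0.00534 + 0.00518 + 0.000597) = 0.105
Q = 3.09e+05, so δQ = 0.105 × 3.09e+05 = 32600.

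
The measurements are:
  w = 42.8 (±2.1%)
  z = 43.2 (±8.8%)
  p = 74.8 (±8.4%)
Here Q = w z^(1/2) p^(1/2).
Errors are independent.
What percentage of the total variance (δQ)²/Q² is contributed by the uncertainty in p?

42.6%

(δQ/Q)² = (1·δw/w)² + (½·δz/z)² + (½·δp/p)²
  w term: (1×0.0210)² = 0.000441
  z term: (0.5×0.0880)² = 0.00194
  p term: (0.5×0.0840)² = 0.00176
Total = 0.00414. Share from p = 0.00176/0.00414 = 0.426.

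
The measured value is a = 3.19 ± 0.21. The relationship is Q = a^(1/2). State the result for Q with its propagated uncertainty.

For a monomial Q ∝ a^(1/2), fractional errors add in quadrature:
  (½·δa/a)² = (0.5×0.0658)² = 0.00108
δQ/Q = √(0.00108) = 0.0329
Q = 1.79, so δQ = 0.0329 × 1.79 = 0.0588.

1.79 ± 0.0588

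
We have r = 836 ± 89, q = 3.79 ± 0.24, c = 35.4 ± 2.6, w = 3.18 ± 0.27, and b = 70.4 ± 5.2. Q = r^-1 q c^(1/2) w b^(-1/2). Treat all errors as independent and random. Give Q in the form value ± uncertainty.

0.0102 ± 0.00162

For a monomial Q ∝ r^-1, q, c^(1/2), w, b^(-1/2), fractional errors add in quadrature:
  (-1·δr/r)² = (-1×0.106)² = 0.0113;  (1·δq/q)² = (1×0.0633)² = 0.00401;  (½·δc/c)² = (0.5×0.0734)² = 0.00135;  (1·δw/w)² = (1×0.0849)² = 0.00721;  (−½·δb/b)² = (-0.5×0.0739)² = 0.00136
δQ/Q = √(0.0253) = 0.159
Q = 0.0102, so δQ = 0.159 × 0.0102 = 0.00162.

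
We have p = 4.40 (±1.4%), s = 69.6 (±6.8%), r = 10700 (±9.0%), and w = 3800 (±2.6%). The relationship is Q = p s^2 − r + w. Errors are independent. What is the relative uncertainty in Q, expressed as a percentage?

Let h = p·s^2 = 21300. δh/h = √((1·δp/p)² + (2·δs/s)²) = √(0.000196 + 0.0185) = 0.137, so δh = 2910.
Q = h − r + w: δQ = √(δh² + δr² + δw²) = √(8.49e+06 + 9.27e+05 + 9760) = 3070
Q = 14400, so δQ/Q = 3070/14400 = 0.213.

21.3%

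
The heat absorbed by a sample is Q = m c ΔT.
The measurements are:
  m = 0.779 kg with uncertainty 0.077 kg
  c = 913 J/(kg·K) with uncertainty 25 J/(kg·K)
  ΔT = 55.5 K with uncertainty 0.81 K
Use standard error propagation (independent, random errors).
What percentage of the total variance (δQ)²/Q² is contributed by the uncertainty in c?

(δQ/Q)² = (1·δm/m)² + (1·δc/c)² + (1·δΔT/ΔT)²
  m term: (1×0.0988)² = 0.00977
  c term: (1×0.0274)² = 0.000750
  ΔT term: (1×0.0146)² = 0.000213
Total = 0.0107. Share from c = 0.000750/0.0107 = 0.0699.

6.99%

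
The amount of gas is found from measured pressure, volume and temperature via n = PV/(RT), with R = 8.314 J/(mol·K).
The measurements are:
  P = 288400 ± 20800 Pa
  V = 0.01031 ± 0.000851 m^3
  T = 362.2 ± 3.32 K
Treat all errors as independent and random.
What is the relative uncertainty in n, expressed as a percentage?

11.0%

Since n is a product/quotient, work with relative uncertainties:
  (1·δP/P)² = (1×0.0721)² = 0.00520;  (1·δV/V)² = (1×0.0825)² = 0.00681;  (-1·δT/T)² = (-1×0.00917)² = 8.4e-05
δn/n = √(0.0121) = 0.110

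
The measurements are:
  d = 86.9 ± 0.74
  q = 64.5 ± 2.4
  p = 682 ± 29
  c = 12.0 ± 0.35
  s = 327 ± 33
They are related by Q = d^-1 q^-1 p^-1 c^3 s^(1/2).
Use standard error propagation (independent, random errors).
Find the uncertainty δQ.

Q is a product of powers, so relative uncertainties combine in quadrature:
  (-1·δd/d)² = (-1×0.00852)² = 7.25e-05;  (-1·δq/q)² = (-1×0.0372)² = 0.00138;  (-1·δp/p)² = (-1×0.0425)² = 0.00181;  (3·δc/c)² = (3×0.0292)² = 0.00766;  (½·δs/s)² = (0.5×0.101)² = 0.00255
δQ/Q = √(0.0135) = 0.116
Q = 0.00817, so δQ = 0.116 × 0.00817 = 0.000949.

0.000949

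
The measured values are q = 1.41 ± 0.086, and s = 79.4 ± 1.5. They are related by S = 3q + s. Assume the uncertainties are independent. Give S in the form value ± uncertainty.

Sums and differences: (δS)² = Σ (cᵢ δxᵢ)².
  (3·δq)² = 0.0666;  (δs)² = 2.25
δS = √(2.32) = 1.52
S = 83.6.

83.6 ± 1.52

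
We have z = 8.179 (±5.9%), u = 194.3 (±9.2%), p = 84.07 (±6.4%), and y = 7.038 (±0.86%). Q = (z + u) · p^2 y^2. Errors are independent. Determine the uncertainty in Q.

1.11e+07

Let w = z + u = 202.5. δw = √(δz² + δu²) = √(0.233 + 320) = 17.9, so δw/w = 0.0883.
Q is then a monomial in w, p, y:
δQ/Q = √((δw/w)² + (2·δp/p)² + (2·δy/y)²) = √(0.00780 + 0.0164 + 0.000296) = 0.156
Q = 7.089e+07, so δQ = 0.156 × 7.089e+07 = 1.11e+07.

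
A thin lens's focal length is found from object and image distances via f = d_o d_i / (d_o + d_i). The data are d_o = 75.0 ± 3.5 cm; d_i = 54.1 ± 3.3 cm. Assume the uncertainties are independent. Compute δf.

∂f/∂d_o = (d_i/(d_o+d_i))² = 0.176;  ∂f/∂d_i = (d_o/(d_o+d_i))² = 0.337
δf = √((∂f/∂d_o · δd_o)² + (∂f/∂d_i · δd_i)²) = √(0.378 + 1.24) = 1.27 cm

1.27 cm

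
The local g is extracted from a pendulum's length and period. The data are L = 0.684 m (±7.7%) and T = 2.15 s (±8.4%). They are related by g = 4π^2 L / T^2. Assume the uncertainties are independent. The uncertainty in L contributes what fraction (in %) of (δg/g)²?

17.4%

(δg/g)² = (1·δL/L)² + (-2·δT/T)²
  L term: (1×0.0770)² = 0.00593
  T term: (-2×0.0840)² = 0.0282
Total = 0.0342. Share from L = 0.00593/0.0342 = 0.174.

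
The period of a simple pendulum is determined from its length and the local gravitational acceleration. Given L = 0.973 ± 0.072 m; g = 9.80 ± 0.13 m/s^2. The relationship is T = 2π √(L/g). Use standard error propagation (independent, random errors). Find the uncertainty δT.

Products/powers → add relative errors in quadrature, weighted by exponent:
  (½·δL/L)² = (0.5×0.0740)² = 0.00137;  (−½·δg/g)² = (-0.5×0.0133)² = 4.4e-05
δT/T = √(0.00141) = 0.0376
T = 1.98 s, so δT = 0.0376 × 1.98 = 0.0744 s.

0.0744 s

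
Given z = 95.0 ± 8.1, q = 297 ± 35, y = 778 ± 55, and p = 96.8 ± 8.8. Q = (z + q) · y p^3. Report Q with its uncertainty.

Let u = z + q = 392. δu = √(δz² + δq²) = √(65.6 + 1220) = 35.9, so δu/u = 0.0916.
Q is then a monomial in u, y, p:
δQ/Q = √((δu/u)² + (1·δy/y)² + (3·δp/p)²) = √(0.00840 + 0.00500 + 0.0744) = 0.296
Q = 2.77e+11, so δQ = 0.296 × 2.77e+11 = 8.2e+10.

(2.77 ± 0.820) × 10^11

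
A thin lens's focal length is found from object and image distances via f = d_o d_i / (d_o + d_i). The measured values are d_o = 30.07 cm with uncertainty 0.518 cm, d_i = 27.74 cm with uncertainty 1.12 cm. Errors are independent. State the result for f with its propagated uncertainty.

14.43 ± 0.326 cm

∂f/∂d_o = (d_i/(d_o+d_i))² = 0.230;  ∂f/∂d_i = (d_o/(d_o+d_i))² = 0.271
δf = √((∂f/∂d_o · δd_o)² + (∂f/∂d_i · δd_i)²) = √(0.0142 + 0.0918) = 0.326 cm
f = 14.43 cm.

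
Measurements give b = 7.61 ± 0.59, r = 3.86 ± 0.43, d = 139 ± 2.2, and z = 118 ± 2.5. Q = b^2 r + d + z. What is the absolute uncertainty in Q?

Let p = b^2·r = 224. δp/p = √((2·δb/b)² + (1·δr/r)²) = √(0.0240 + 0.0124) = 0.191, so δp = 42.7.
Q = p + d + z: δQ = √(δp² + δd² + δz²) = √(1820 + 4.84 + 6.25) = 42.8

42.8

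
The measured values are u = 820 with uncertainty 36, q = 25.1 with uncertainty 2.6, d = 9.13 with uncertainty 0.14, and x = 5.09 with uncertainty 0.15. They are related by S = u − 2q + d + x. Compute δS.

S is a linear combination, so absolute uncertainties add in quadrature:
  (δu)² = 1300;  (2·δq)² = 27.0;  (δd)² = 0.0196;  (δx)² = 0.0225
δS = √(1320) = 36.4

36.4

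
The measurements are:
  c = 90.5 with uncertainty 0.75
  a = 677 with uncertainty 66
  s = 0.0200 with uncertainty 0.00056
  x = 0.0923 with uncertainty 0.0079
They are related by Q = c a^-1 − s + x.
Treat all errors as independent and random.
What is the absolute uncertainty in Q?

Let p = c·a^-1 = 0.134. δp/p = √((1·δc/c)² + (-1·δa/a)²) = √(6.87e-05 + 0.00950) = 0.0978, so δp = 0.0131.
Q = p − s + x: δQ = √(δp² + δs² + δx²) = √(0.000171 + 3.14e-07 + 6.24e-05) = 0.0153

0.0153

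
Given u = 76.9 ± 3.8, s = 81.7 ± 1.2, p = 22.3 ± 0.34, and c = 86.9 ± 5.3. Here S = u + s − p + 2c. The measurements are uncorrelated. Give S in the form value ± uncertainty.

Absolute uncertainties add in quadrature for a linear combination:
  (δu)² = 14.4;  (δs)² = 1.44;  (δp)² = 0.116;  (2·δc)² = 112
δS = √(128) = 11.3
S = 310.

310 ± 11.3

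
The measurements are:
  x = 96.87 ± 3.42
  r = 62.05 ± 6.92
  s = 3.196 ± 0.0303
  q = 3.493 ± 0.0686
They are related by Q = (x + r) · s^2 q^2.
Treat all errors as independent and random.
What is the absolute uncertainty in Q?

1290

Let u = x + r = 158.9. δu = √(δx² + δr²) = √(11.7 + 47.9) = 7.72, so δu/u = 0.0486.
Q is then a monomial in u, s, q:
δQ/Q = √((δu/u)² + (2·δs/s)² + (2·δq/q)²) = √(0.00236 + 0.000360 + 0.00154) = 0.0653
Q = 19810, so δQ = 0.0653 × 19810 = 1290.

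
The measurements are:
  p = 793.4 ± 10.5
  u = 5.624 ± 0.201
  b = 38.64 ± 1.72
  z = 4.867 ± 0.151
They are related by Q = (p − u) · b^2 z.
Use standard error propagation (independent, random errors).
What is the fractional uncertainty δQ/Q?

0.0952

Let w = p − u = 787.8. δw = √(δp² + δu²) = √(110 + 0.0404) = 10.5, so δw/w = 0.0133.
Q is then a monomial in w, b, z:
δQ/Q = √((δw/w)² + (2·δb/b)² + (1·δz/z)²) = √(0.000178 + 0.00793 + 0.000963) = 0.0952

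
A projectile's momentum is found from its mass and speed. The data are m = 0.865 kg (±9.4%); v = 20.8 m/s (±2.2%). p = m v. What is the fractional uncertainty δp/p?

0.0965

Products/powers → add relative errors in quadrature, weighted by exponent:
  (1·δm/m)² = (1×0.0940)² = 0.00884;  (1·δv/v)² = (1×0.0220)² = 0.000484
δp/p = √(0.00932) = 0.0965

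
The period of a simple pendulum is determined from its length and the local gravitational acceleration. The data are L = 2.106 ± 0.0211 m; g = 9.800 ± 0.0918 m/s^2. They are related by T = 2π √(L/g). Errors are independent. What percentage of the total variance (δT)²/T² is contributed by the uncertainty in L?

(δT/T)² = (½·δL/L)² + (−½·δg/g)²
  L term: (0.5×0.0100)² = 2.51e-05
  g term: (-0.5×0.00937)² = 2.19e-05
Total = 4.7e-05. Share from L = 2.51e-05/4.7e-05 = 0.534.

53.4%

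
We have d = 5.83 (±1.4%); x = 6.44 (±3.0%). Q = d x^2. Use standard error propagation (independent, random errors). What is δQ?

14.9

For a monomial Q ∝ d, x^2, fractional errors add in quadrature:
  (1·δd/d)² = (1×0.0140)² = 0.000196;  (2·δx/x)² = (2×0.0300)² = 0.00360
δQ/Q = √(0.00380) = 0.0616
Q = 242, so δQ = 0.0616 × 242 = 14.9.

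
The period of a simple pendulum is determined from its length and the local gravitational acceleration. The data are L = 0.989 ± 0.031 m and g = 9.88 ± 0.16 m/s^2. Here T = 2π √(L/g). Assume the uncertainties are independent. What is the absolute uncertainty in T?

Relative error in a monomial: (δT/T)² = Σ (nᵢ · δxᵢ/xᵢ)².
  (½·δL/L)² = (0.5×0.0313)² = 0.000246;  (−½·δg/g)² = (-0.5×0.0162)² = 6.56e-05
δT/T = √(0.000311) = 0.0176
T = 1.99 s, so δT = 0.0176 × 1.99 = 0.0351 s.

0.0351 s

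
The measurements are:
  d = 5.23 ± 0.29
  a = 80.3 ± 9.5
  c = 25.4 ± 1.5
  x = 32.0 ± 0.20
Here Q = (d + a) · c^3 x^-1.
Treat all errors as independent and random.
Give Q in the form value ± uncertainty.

Let u = d + a = 85.5. δu = √(δd² + δa²) = √(0.0841 + 90.2) = 9.50, so δu/u = 0.111.
Q is then a monomial in u, c, x:
δQ/Q = √((δu/u)² + (3·δc/c)² + (-1·δx/x)²) = √(0.0123 + 0.0314 + 3.91e-05) = 0.209
Q = 43800, so δQ = 0.209 × 43800 = 9160.

43800 ± 9160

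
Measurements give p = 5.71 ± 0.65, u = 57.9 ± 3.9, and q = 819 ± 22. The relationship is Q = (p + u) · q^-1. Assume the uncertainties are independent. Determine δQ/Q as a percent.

Let w = p + u = 63.6. δw = √(δp² + δu²) = √(0.423 + 15.2) = 3.95, so δw/w = 0.0622.
Q is then a monomial in w, q:
δQ/Q = √((δw/w)² + (-1·δq/q)²) = √(0.00386 + 0.000722) = 0.0677

6.77%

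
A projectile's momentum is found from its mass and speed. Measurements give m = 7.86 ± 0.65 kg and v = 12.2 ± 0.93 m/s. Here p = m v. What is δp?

10.8 kg·m/s

Products/powers → add relative errors in quadrature, weighted by exponent:
  (1·δm/m)² = (1×0.0827)² = 0.00684;  (1·δv/v)² = (1×0.0762)² = 0.00581
δp/p = √(0.0126) = 0.112
p = 95.9 kg·m/s, so δp = 0.112 × 95.9 = 10.8 kg·m/s.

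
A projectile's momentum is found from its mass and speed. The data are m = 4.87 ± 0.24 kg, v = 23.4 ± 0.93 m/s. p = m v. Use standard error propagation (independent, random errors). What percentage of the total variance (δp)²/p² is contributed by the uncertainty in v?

(δp/p)² = (1·δm/m)² + (1·δv/v)²
  m term: (1×0.0493)² = 0.00243
  v term: (1×0.0397)² = 0.00158
Total = 0.00401. Share from v = 0.00158/0.00401 = 0.394.

39.4%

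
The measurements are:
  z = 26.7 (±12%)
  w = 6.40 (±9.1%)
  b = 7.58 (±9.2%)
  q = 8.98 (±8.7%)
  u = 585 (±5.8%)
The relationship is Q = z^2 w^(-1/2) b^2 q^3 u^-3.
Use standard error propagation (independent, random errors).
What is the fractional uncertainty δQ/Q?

0.438

Q is a product of powers, so relative uncertainties combine in quadrature:
  (2·δz/z)² = (2×0.120)² = 0.0576;  (−½·δw/w)² = (-0.5×0.0910)² = 0.00207;  (2·δb/b)² = (2×0.0920)² = 0.0339;  (3·δq/q)² = (3×0.0870)² = 0.0681;  (-3·δu/u)² = (-3×0.0580)² = 0.0303
δQ/Q = √(0.192) = 0.438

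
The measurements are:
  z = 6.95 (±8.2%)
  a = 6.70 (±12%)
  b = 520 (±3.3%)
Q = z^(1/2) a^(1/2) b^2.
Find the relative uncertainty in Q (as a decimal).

0.0982

Relative error in a monomial: (δQ/Q)² = Σ (nᵢ · δxᵢ/xᵢ)².
  (½·δz/z)² = (0.5×0.0820)² = 0.00168;  (½·δa/a)² = (0.5×0.120)² = 0.00360;  (2·δb/b)² = (2×0.0330)² = 0.00436
δQ/Q = √(0.00964) = 0.0982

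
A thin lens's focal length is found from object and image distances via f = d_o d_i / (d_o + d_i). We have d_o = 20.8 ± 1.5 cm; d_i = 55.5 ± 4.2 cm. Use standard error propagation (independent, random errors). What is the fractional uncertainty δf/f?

0.0564

∂f/∂d_o = (d_i/(d_o+d_i))² = 0.529;  ∂f/∂d_i = (d_o/(d_o+d_i))² = 0.0743
δf = √((∂f/∂d_o · δd_o)² + (∂f/∂d_i · δd_i)²) = √(0.630 + 0.0974) = 0.853 cm
f = 15.1 cm, so δf/f = 0.853/15.1 = 0.0564.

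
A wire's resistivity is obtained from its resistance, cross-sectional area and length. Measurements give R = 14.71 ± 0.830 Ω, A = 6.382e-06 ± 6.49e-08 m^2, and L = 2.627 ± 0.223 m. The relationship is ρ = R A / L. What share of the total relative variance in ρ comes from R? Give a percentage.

30.3%

(δρ/ρ)² = (1·δR/R)² + (1·δA/A)² + (-1·δL/L)²
  R term: (1×0.0564)² = 0.00318
  A term: (1×0.0102)² = 0.000103
  L term: (-1×0.0849)² = 0.00721
Total = 0.0105. Share from R = 0.00318/0.0105 = 0.303.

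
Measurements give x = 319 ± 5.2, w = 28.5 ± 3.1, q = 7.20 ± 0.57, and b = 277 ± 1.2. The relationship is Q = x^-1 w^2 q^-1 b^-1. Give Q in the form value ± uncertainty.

0.00128 ± 0.000296

Products/powers → add relative errors in quadrature, weighted by exponent:
  (-1·δx/x)² = (-1×0.0163)² = 0.000266;  (2·δw/w)² = (2×0.109)² = 0.0473;  (-1·δq/q)² = (-1×0.0792)² = 0.00627;  (-1·δb/b)² = (-1×0.00433)² = 1.88e-05
δQ/Q = √(0.0539) = 0.232
Q = 0.00128, so δQ = 0.232 × 0.00128 = 0.000296.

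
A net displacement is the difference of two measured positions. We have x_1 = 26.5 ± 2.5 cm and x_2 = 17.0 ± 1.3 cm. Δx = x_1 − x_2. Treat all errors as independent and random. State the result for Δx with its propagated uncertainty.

Each term contributes (cᵢ δxᵢ)² to (δΔx)²:
  (δx_1)² = 6.25;  (δx_2)² = 1.69
δΔx = √(7.94) = 2.82 cm
Δx = 9.50 cm.

9.50 ± 2.82 cm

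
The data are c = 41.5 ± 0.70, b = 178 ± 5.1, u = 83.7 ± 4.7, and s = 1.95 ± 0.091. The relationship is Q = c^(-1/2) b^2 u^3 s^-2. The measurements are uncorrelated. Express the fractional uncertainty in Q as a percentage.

Each factor contributes (exponent × relative error)² to (δQ/Q)²:
  (−½·δc/c)² = (-0.5×0.0169)² = 7.11e-05;  (2·δb/b)² = (2×0.0287)² = 0.00328;  (3·δu/u)² = (3×0.0562)² = 0.0284;  (-2·δs/s)² = (-2×0.0467)² = 0.00871
δQ/Q = √(0.0404) = 0.201

20.1%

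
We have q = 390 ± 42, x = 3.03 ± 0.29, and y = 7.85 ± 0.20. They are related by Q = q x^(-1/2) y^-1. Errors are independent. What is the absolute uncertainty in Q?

Q is a product of powers, so relative uncertainties combine in quadrature:
  (1·δq/q)² = (1×0.108)² = 0.0116;  (−½·δx/x)² = (-0.5×0.0957)² = 0.00229;  (-1·δy/y)² = (-1×0.0255)² = 0.000649
δQ/Q = √(0.0145) = 0.121
Q = 28.5, so δQ = 0.121 × 28.5 = 3.44.

3.44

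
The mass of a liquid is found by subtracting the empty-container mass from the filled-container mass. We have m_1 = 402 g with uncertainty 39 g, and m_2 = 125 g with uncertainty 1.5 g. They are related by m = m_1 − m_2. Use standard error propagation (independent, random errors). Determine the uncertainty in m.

For a sum/difference, combine absolute errors in quadrature:
  (δm_1)² = 1520;  (δm_2)² = 2.25
δm = √(1520) = 39.0 g

39.0 g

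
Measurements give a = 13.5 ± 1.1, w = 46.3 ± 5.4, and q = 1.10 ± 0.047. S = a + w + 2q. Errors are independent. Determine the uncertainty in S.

For a sum/difference, combine absolute errors in quadrature:
  (δa)² = 1.21;  (δw)² = 29.2;  (2·δq)² = 0.00884
δS = √(30.4) = 5.51

5.51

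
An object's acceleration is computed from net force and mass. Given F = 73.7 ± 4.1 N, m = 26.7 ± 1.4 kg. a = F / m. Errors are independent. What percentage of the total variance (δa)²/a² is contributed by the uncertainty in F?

(δa/a)² = (1·δF/F)² + (-1·δm/m)²
  F term: (1×0.0556)² = 0.00309
  m term: (-1×0.0524)² = 0.00275
Total = 0.00584. Share from F = 0.00309/0.00584 = 0.530.

53.0%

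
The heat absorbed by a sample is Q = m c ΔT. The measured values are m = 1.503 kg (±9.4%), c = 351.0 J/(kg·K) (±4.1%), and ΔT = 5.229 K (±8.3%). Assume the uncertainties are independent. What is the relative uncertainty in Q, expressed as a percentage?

Since Q is a product/quotient, work with relative uncertainties:
  (1·δm/m)² = (1×0.0940)² = 0.00884;  (1·δc/c)² = (1×0.0410)² = 0.00168;  (1·δΔT/ΔT)² = (1×0.0830)² = 0.00689
δQ/Q = √(0.0174) = 0.132

13.2%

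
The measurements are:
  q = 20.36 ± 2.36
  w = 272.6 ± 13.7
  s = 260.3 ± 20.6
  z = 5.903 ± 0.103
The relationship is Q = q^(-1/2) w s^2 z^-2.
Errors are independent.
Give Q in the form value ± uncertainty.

Since Q is a product/quotient, work with relative uncertainties:
  (−½·δq/q)² = (-0.5×0.116)² = 0.00336;  (1·δw/w)² = (1×0.0503)² = 0.00253;  (2·δs/s)² = (2×0.0791)² = 0.0251;  (-2·δz/z)² = (-2×0.0174)² = 0.00122
δQ/Q = √(0.0322) = 0.179
Q = 117500, so δQ = 0.179 × 117500 = 21100.

117500 ± 21100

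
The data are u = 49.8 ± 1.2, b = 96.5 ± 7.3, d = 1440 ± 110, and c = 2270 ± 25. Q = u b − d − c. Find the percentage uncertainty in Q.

Let p = u·b = 4810. δp/p = √((1·δu/u)² + (1·δb/b)²) = √(0.000581 + 0.00572) = 0.0794, so δp = 382.
Q = p − d − c: δQ = √(δp² + δd² + δc²) = √(1.46e+05 + 12100 + 625) = 398
Q = 1100, so δQ/Q = 398/1100 = 0.363.

36.3%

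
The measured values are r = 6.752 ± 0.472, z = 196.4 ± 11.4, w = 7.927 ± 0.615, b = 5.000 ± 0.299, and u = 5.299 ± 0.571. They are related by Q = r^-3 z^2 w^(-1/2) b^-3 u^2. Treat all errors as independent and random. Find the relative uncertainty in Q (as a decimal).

0.371

Since Q is a product/quotient, work with relative uncertainties:
  (-3·δr/r)² = (-3×0.0699)² = 0.0440;  (2·δz/z)² = (2×0.0580)² = 0.0135;  (−½·δw/w)² = (-0.5×0.0776)² = 0.00150;  (-3·δb/b)² = (-3×0.0598)² = 0.0322;  (2·δu/u)² = (2×0.108)² = 0.0464
δQ/Q = √(0.138) = 0.371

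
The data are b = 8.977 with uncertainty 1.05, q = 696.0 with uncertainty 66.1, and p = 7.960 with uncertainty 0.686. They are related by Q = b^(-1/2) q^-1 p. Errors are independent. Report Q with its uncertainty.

Q is a product of powers, so relative uncertainties combine in quadrature:
  (−½·δb/b)² = (-0.5×0.117)² = 0.00342;  (-1·δq/q)² = (-1×0.0950)² = 0.00902;  (1·δp/p)² = (1×0.0862)² = 0.00743
δQ/Q = √(0.0199) = 0.141
Q = 0.003817, so δQ = 0.141 × 0.003817 = 0.000538.

0.003817 ± 0.000538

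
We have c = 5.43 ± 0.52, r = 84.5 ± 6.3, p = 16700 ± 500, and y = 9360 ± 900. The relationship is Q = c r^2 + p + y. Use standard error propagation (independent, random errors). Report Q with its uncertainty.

Let w = c·r^2 = 38800. δw/w = √((1·δc/c)² + (2·δr/r)²) = √(0.00917 + 0.0222) = 0.177, so δw = 6870.
Q = w + p + y: δQ = √(δw² + δp² + δy²) = √(4.72e+07 + 2.5e+05 + 8.1e+05) = 6950
Q = 64800.

64800 ± 6950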